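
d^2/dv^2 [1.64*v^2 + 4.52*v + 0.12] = 3.28000000000000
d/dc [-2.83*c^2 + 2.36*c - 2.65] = 2.36 - 5.66*c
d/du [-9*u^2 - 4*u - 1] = -18*u - 4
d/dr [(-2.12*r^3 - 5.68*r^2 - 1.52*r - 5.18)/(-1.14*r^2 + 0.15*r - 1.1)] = (2.4168*r^4 - 0.636000000000001*r^3 + 4.4112*r^2 + 0.685600000000003*r + 2.449)/(1.2996*r^4 - 0.342*r^3 + 2.5305*r^2 - 0.33*r + 1.21)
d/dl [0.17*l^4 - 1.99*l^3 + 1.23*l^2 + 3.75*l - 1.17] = 0.68*l^3 - 5.97*l^2 + 2.46*l + 3.75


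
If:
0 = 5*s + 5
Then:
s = -1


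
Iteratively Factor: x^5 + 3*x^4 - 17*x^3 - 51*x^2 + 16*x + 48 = (x + 1)*(x^4 + 2*x^3 - 19*x^2 - 32*x + 48) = (x + 1)*(x + 4)*(x^3 - 2*x^2 - 11*x + 12) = (x - 4)*(x + 1)*(x + 4)*(x^2 + 2*x - 3) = (x - 4)*(x - 1)*(x + 1)*(x + 4)*(x + 3)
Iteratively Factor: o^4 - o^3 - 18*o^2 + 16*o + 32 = (o - 2)*(o^3 + o^2 - 16*o - 16) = (o - 4)*(o - 2)*(o^2 + 5*o + 4) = (o - 4)*(o - 2)*(o + 1)*(o + 4)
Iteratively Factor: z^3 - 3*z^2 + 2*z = (z - 1)*(z^2 - 2*z) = z*(z - 1)*(z - 2)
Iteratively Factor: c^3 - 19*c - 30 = (c - 5)*(c^2 + 5*c + 6) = (c - 5)*(c + 3)*(c + 2)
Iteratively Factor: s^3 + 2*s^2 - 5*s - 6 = (s + 1)*(s^2 + s - 6) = (s + 1)*(s + 3)*(s - 2)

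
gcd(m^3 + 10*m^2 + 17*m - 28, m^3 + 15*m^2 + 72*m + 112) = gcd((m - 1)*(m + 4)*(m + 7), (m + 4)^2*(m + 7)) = m^2 + 11*m + 28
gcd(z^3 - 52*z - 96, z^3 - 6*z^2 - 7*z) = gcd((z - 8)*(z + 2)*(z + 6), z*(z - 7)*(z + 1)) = 1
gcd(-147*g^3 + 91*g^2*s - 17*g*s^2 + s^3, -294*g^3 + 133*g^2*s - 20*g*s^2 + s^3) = 49*g^2 - 14*g*s + s^2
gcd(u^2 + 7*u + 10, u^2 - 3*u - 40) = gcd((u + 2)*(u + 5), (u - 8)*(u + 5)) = u + 5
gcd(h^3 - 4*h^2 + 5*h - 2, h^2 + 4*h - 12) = h - 2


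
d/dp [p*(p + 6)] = 2*p + 6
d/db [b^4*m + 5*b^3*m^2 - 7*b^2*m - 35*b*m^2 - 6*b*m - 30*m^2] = m*(4*b^3 + 15*b^2*m - 14*b - 35*m - 6)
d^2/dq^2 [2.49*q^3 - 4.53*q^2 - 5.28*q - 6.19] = 14.94*q - 9.06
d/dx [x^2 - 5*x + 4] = 2*x - 5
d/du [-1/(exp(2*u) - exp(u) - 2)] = (2*exp(u) - 1)*exp(u)/(-exp(2*u) + exp(u) + 2)^2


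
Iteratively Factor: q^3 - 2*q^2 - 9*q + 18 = (q + 3)*(q^2 - 5*q + 6) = (q - 3)*(q + 3)*(q - 2)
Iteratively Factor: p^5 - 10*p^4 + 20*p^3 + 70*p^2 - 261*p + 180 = (p - 1)*(p^4 - 9*p^3 + 11*p^2 + 81*p - 180) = (p - 1)*(p + 3)*(p^3 - 12*p^2 + 47*p - 60) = (p - 3)*(p - 1)*(p + 3)*(p^2 - 9*p + 20) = (p - 5)*(p - 3)*(p - 1)*(p + 3)*(p - 4)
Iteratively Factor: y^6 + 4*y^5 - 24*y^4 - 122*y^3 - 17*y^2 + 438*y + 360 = (y - 2)*(y^5 + 6*y^4 - 12*y^3 - 146*y^2 - 309*y - 180) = (y - 2)*(y + 4)*(y^4 + 2*y^3 - 20*y^2 - 66*y - 45) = (y - 5)*(y - 2)*(y + 4)*(y^3 + 7*y^2 + 15*y + 9) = (y - 5)*(y - 2)*(y + 3)*(y + 4)*(y^2 + 4*y + 3) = (y - 5)*(y - 2)*(y + 1)*(y + 3)*(y + 4)*(y + 3)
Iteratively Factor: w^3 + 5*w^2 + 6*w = (w + 3)*(w^2 + 2*w) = (w + 2)*(w + 3)*(w)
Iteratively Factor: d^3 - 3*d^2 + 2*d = (d)*(d^2 - 3*d + 2) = d*(d - 2)*(d - 1)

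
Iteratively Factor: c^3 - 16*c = (c + 4)*(c^2 - 4*c) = c*(c + 4)*(c - 4)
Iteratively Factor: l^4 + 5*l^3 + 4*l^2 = (l)*(l^3 + 5*l^2 + 4*l) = l^2*(l^2 + 5*l + 4) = l^2*(l + 4)*(l + 1)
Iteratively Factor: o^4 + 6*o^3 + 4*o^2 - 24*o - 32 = (o + 4)*(o^3 + 2*o^2 - 4*o - 8) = (o + 2)*(o + 4)*(o^2 - 4) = (o - 2)*(o + 2)*(o + 4)*(o + 2)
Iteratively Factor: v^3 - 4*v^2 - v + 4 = (v + 1)*(v^2 - 5*v + 4) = (v - 1)*(v + 1)*(v - 4)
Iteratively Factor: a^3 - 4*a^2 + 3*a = (a - 3)*(a^2 - a) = a*(a - 3)*(a - 1)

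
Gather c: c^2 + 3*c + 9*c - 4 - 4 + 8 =c^2 + 12*c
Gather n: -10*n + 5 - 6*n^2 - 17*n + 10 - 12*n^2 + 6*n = -18*n^2 - 21*n + 15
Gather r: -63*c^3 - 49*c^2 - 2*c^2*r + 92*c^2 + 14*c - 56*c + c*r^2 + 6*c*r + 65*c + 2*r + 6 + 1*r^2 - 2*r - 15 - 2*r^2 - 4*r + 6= -63*c^3 + 43*c^2 + 23*c + r^2*(c - 1) + r*(-2*c^2 + 6*c - 4) - 3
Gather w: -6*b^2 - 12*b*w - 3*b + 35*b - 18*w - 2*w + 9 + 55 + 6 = -6*b^2 + 32*b + w*(-12*b - 20) + 70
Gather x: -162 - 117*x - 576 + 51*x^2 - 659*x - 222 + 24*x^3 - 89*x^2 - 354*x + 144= 24*x^3 - 38*x^2 - 1130*x - 816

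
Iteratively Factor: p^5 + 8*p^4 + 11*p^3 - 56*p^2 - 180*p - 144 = (p - 3)*(p^4 + 11*p^3 + 44*p^2 + 76*p + 48) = (p - 3)*(p + 4)*(p^3 + 7*p^2 + 16*p + 12) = (p - 3)*(p + 2)*(p + 4)*(p^2 + 5*p + 6) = (p - 3)*(p + 2)^2*(p + 4)*(p + 3)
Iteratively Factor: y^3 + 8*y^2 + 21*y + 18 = (y + 2)*(y^2 + 6*y + 9) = (y + 2)*(y + 3)*(y + 3)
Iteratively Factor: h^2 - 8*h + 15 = (h - 5)*(h - 3)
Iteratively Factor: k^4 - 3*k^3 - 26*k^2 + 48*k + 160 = (k - 4)*(k^3 + k^2 - 22*k - 40) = (k - 4)*(k + 4)*(k^2 - 3*k - 10) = (k - 5)*(k - 4)*(k + 4)*(k + 2)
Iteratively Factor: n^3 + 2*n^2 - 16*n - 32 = (n - 4)*(n^2 + 6*n + 8) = (n - 4)*(n + 2)*(n + 4)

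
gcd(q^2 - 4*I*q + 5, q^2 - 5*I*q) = q - 5*I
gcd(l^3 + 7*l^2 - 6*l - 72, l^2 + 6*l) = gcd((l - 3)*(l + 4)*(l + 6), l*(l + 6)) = l + 6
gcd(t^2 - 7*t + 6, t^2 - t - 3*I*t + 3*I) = t - 1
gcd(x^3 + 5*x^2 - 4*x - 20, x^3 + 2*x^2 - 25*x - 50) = x^2 + 7*x + 10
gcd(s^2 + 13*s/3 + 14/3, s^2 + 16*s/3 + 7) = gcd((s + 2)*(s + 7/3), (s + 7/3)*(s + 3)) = s + 7/3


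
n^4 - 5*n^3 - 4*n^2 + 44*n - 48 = (n - 4)*(n - 2)^2*(n + 3)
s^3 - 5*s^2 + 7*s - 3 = (s - 3)*(s - 1)^2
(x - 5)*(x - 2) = x^2 - 7*x + 10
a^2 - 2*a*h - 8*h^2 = (a - 4*h)*(a + 2*h)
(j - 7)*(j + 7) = j^2 - 49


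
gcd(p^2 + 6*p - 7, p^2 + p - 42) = p + 7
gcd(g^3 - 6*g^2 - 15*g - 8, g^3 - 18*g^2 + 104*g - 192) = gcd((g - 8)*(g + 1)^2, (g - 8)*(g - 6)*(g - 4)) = g - 8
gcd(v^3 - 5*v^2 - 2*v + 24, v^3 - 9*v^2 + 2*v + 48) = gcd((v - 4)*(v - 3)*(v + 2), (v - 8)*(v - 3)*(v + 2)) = v^2 - v - 6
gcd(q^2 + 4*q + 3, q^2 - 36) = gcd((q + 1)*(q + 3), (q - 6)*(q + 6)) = 1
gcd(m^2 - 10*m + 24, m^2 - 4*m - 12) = m - 6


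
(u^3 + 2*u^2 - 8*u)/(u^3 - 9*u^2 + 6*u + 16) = u*(u + 4)/(u^2 - 7*u - 8)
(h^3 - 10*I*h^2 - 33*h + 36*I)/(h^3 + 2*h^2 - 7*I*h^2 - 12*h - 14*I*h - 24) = (h - 3*I)/(h + 2)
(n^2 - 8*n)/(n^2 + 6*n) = (n - 8)/(n + 6)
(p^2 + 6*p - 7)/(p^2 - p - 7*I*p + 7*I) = (p + 7)/(p - 7*I)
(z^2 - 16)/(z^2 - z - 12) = (z + 4)/(z + 3)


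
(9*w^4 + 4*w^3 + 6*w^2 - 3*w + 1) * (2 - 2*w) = -18*w^5 + 10*w^4 - 4*w^3 + 18*w^2 - 8*w + 2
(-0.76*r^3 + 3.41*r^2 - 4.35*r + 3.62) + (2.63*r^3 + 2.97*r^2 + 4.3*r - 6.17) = 1.87*r^3 + 6.38*r^2 - 0.0499999999999998*r - 2.55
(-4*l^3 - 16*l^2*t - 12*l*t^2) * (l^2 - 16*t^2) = -4*l^5 - 16*l^4*t + 52*l^3*t^2 + 256*l^2*t^3 + 192*l*t^4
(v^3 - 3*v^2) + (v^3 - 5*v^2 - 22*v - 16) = 2*v^3 - 8*v^2 - 22*v - 16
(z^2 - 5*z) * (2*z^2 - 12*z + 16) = 2*z^4 - 22*z^3 + 76*z^2 - 80*z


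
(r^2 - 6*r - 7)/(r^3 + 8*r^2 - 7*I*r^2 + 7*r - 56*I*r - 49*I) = (r - 7)/(r^2 + 7*r*(1 - I) - 49*I)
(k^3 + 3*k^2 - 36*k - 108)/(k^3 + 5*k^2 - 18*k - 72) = (k - 6)/(k - 4)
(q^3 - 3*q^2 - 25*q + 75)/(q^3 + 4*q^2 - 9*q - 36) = (q^2 - 25)/(q^2 + 7*q + 12)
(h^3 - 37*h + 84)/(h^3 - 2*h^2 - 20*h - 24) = (-h^3 + 37*h - 84)/(-h^3 + 2*h^2 + 20*h + 24)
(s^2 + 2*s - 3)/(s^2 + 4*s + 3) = (s - 1)/(s + 1)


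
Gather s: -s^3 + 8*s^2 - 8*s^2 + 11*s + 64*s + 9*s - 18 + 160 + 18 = -s^3 + 84*s + 160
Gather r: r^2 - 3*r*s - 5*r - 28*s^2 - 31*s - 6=r^2 + r*(-3*s - 5) - 28*s^2 - 31*s - 6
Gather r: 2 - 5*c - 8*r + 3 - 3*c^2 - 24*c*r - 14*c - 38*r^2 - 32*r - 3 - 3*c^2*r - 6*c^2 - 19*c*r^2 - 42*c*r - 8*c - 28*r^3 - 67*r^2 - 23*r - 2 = -9*c^2 - 27*c - 28*r^3 + r^2*(-19*c - 105) + r*(-3*c^2 - 66*c - 63)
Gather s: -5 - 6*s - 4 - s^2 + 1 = -s^2 - 6*s - 8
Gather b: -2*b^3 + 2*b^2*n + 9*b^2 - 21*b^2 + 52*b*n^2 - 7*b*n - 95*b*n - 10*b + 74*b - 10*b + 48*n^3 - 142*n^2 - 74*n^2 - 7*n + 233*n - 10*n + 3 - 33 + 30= -2*b^3 + b^2*(2*n - 12) + b*(52*n^2 - 102*n + 54) + 48*n^3 - 216*n^2 + 216*n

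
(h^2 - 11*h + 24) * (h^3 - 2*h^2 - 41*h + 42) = h^5 - 13*h^4 + 5*h^3 + 445*h^2 - 1446*h + 1008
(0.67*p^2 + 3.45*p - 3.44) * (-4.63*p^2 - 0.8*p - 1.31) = -3.1021*p^4 - 16.5095*p^3 + 12.2895*p^2 - 1.7675*p + 4.5064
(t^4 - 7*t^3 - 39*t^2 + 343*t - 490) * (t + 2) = t^5 - 5*t^4 - 53*t^3 + 265*t^2 + 196*t - 980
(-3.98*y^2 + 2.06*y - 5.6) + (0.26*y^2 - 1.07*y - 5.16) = -3.72*y^2 + 0.99*y - 10.76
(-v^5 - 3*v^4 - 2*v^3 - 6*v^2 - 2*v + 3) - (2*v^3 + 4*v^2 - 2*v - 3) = -v^5 - 3*v^4 - 4*v^3 - 10*v^2 + 6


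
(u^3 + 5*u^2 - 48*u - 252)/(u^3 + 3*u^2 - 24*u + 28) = (u^3 + 5*u^2 - 48*u - 252)/(u^3 + 3*u^2 - 24*u + 28)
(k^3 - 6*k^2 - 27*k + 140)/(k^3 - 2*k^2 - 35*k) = (k - 4)/k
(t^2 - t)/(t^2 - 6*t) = (t - 1)/(t - 6)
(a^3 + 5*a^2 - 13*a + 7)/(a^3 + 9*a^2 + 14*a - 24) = (a^2 + 6*a - 7)/(a^2 + 10*a + 24)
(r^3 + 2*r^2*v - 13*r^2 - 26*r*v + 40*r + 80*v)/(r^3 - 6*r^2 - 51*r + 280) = (r + 2*v)/(r + 7)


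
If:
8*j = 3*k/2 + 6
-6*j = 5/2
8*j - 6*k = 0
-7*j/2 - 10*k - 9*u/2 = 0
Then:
No Solution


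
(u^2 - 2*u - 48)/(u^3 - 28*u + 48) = (u - 8)/(u^2 - 6*u + 8)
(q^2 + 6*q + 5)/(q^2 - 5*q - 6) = (q + 5)/(q - 6)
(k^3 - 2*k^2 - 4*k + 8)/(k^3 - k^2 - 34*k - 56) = (k^2 - 4*k + 4)/(k^2 - 3*k - 28)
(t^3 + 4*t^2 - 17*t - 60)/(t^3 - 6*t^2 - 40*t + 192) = (t^2 + 8*t + 15)/(t^2 - 2*t - 48)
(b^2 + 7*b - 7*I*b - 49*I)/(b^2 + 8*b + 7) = (b - 7*I)/(b + 1)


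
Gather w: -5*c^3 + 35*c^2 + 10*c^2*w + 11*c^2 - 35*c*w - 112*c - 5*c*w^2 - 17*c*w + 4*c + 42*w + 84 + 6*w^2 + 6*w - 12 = -5*c^3 + 46*c^2 - 108*c + w^2*(6 - 5*c) + w*(10*c^2 - 52*c + 48) + 72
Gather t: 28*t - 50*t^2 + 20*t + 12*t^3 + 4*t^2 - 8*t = 12*t^3 - 46*t^2 + 40*t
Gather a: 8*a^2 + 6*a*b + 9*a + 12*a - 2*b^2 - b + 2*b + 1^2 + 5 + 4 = 8*a^2 + a*(6*b + 21) - 2*b^2 + b + 10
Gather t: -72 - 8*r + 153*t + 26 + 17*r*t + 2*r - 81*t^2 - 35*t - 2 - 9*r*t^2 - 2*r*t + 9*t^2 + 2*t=-6*r + t^2*(-9*r - 72) + t*(15*r + 120) - 48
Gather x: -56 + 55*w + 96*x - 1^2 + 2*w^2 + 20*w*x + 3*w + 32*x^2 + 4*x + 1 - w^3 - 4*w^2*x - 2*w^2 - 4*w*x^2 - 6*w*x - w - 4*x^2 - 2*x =-w^3 + 57*w + x^2*(28 - 4*w) + x*(-4*w^2 + 14*w + 98) - 56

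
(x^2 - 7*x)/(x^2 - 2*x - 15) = x*(7 - x)/(-x^2 + 2*x + 15)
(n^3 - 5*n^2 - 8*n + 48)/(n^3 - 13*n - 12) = (n - 4)/(n + 1)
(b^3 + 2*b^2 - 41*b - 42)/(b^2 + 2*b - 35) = (b^2 - 5*b - 6)/(b - 5)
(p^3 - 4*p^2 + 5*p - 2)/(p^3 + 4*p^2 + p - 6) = (p^2 - 3*p + 2)/(p^2 + 5*p + 6)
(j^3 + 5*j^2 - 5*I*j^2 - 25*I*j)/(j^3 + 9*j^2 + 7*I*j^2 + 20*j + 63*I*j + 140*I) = j*(j - 5*I)/(j^2 + j*(4 + 7*I) + 28*I)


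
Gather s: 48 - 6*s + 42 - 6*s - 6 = 84 - 12*s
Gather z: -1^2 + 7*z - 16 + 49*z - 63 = 56*z - 80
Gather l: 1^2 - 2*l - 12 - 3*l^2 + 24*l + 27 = -3*l^2 + 22*l + 16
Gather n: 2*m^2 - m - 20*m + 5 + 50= 2*m^2 - 21*m + 55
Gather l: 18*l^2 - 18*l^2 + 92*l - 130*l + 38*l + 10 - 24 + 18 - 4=0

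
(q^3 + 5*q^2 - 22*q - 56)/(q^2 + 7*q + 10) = (q^2 + 3*q - 28)/(q + 5)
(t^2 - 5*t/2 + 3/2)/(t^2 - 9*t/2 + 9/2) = (t - 1)/(t - 3)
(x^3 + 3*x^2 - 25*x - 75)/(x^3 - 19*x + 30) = (x^2 - 2*x - 15)/(x^2 - 5*x + 6)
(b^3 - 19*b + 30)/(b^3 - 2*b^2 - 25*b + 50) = (b - 3)/(b - 5)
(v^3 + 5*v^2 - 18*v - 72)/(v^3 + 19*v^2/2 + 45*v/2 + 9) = 2*(v - 4)/(2*v + 1)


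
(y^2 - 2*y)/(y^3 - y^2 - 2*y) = 1/(y + 1)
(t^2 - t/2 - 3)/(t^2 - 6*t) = (t^2 - t/2 - 3)/(t*(t - 6))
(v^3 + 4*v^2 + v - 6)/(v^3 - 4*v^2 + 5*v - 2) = (v^2 + 5*v + 6)/(v^2 - 3*v + 2)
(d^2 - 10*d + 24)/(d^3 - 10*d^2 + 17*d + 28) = (d - 6)/(d^2 - 6*d - 7)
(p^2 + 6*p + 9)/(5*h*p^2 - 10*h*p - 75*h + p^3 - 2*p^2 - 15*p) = (p + 3)/(5*h*p - 25*h + p^2 - 5*p)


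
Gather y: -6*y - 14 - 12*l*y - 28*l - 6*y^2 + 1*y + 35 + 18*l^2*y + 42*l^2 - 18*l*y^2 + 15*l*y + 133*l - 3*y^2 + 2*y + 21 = 42*l^2 + 105*l + y^2*(-18*l - 9) + y*(18*l^2 + 3*l - 3) + 42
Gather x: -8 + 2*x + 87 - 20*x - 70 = 9 - 18*x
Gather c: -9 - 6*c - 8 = -6*c - 17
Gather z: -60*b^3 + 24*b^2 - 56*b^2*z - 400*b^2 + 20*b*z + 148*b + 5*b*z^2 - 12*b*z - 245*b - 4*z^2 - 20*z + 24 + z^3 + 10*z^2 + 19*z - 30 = -60*b^3 - 376*b^2 - 97*b + z^3 + z^2*(5*b + 6) + z*(-56*b^2 + 8*b - 1) - 6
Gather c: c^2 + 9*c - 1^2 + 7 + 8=c^2 + 9*c + 14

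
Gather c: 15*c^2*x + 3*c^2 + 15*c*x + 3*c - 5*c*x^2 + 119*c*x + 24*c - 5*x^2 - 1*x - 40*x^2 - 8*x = c^2*(15*x + 3) + c*(-5*x^2 + 134*x + 27) - 45*x^2 - 9*x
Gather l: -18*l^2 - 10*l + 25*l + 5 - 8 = -18*l^2 + 15*l - 3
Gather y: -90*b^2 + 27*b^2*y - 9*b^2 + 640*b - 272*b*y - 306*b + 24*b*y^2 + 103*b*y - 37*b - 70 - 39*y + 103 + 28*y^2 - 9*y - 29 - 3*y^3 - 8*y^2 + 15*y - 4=-99*b^2 + 297*b - 3*y^3 + y^2*(24*b + 20) + y*(27*b^2 - 169*b - 33)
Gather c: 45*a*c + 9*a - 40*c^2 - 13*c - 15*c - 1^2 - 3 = 9*a - 40*c^2 + c*(45*a - 28) - 4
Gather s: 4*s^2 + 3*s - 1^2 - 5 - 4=4*s^2 + 3*s - 10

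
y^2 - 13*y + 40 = (y - 8)*(y - 5)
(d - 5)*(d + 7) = d^2 + 2*d - 35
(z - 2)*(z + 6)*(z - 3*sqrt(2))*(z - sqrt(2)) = z^4 - 4*sqrt(2)*z^3 + 4*z^3 - 16*sqrt(2)*z^2 - 6*z^2 + 24*z + 48*sqrt(2)*z - 72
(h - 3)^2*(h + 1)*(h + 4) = h^4 - h^3 - 17*h^2 + 21*h + 36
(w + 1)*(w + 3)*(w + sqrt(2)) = w^3 + sqrt(2)*w^2 + 4*w^2 + 3*w + 4*sqrt(2)*w + 3*sqrt(2)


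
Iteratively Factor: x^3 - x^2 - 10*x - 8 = (x + 2)*(x^2 - 3*x - 4) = (x + 1)*(x + 2)*(x - 4)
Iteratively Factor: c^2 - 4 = (c + 2)*(c - 2)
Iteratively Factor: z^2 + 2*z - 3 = (z + 3)*(z - 1)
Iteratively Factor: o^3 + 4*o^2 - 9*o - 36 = (o + 4)*(o^2 - 9) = (o - 3)*(o + 4)*(o + 3)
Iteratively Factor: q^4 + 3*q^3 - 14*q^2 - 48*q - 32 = (q + 1)*(q^3 + 2*q^2 - 16*q - 32) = (q + 1)*(q + 2)*(q^2 - 16) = (q - 4)*(q + 1)*(q + 2)*(q + 4)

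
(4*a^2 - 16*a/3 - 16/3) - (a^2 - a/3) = 3*a^2 - 5*a - 16/3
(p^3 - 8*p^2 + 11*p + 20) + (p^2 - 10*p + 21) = p^3 - 7*p^2 + p + 41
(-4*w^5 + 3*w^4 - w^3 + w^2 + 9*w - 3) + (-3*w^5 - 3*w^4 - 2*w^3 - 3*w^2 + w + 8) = -7*w^5 - 3*w^3 - 2*w^2 + 10*w + 5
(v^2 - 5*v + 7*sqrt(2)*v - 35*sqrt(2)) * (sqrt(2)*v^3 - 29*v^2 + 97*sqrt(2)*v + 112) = sqrt(2)*v^5 - 15*v^4 - 5*sqrt(2)*v^4 - 106*sqrt(2)*v^3 + 75*v^3 + 530*sqrt(2)*v^2 + 1470*v^2 - 7350*v + 784*sqrt(2)*v - 3920*sqrt(2)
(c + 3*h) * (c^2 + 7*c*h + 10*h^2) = c^3 + 10*c^2*h + 31*c*h^2 + 30*h^3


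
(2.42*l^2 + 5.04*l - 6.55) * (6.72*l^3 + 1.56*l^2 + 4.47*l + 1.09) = 16.2624*l^5 + 37.644*l^4 - 25.3362*l^3 + 14.9486*l^2 - 23.7849*l - 7.1395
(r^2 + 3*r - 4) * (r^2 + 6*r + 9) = r^4 + 9*r^3 + 23*r^2 + 3*r - 36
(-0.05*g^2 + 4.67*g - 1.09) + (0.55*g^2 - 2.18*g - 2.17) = 0.5*g^2 + 2.49*g - 3.26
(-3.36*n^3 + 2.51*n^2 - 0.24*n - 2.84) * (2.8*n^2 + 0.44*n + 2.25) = -9.408*n^5 + 5.5496*n^4 - 7.1276*n^3 - 2.4101*n^2 - 1.7896*n - 6.39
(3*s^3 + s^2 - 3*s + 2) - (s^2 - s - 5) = 3*s^3 - 2*s + 7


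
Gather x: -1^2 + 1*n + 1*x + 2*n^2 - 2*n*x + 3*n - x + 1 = 2*n^2 - 2*n*x + 4*n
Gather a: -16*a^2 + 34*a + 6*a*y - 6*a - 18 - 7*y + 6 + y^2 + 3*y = -16*a^2 + a*(6*y + 28) + y^2 - 4*y - 12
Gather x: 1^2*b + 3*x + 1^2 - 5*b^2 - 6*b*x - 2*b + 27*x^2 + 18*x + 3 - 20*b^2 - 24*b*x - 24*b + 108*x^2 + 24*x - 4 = -25*b^2 - 25*b + 135*x^2 + x*(45 - 30*b)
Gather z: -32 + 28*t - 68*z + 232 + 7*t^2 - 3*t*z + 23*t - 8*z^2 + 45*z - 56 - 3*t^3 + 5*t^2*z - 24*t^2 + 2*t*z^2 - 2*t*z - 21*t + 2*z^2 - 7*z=-3*t^3 - 17*t^2 + 30*t + z^2*(2*t - 6) + z*(5*t^2 - 5*t - 30) + 144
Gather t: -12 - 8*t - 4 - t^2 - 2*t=-t^2 - 10*t - 16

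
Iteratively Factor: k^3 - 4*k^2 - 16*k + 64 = (k - 4)*(k^2 - 16) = (k - 4)*(k + 4)*(k - 4)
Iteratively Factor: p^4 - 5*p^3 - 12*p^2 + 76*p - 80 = (p - 2)*(p^3 - 3*p^2 - 18*p + 40) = (p - 2)^2*(p^2 - p - 20) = (p - 2)^2*(p + 4)*(p - 5)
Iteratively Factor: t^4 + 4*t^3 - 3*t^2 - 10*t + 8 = (t - 1)*(t^3 + 5*t^2 + 2*t - 8) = (t - 1)^2*(t^2 + 6*t + 8) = (t - 1)^2*(t + 2)*(t + 4)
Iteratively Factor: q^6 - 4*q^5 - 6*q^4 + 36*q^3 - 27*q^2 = (q - 3)*(q^5 - q^4 - 9*q^3 + 9*q^2) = q*(q - 3)*(q^4 - q^3 - 9*q^2 + 9*q) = q^2*(q - 3)*(q^3 - q^2 - 9*q + 9) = q^2*(q - 3)*(q - 1)*(q^2 - 9) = q^2*(q - 3)*(q - 1)*(q + 3)*(q - 3)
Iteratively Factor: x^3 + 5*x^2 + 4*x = (x)*(x^2 + 5*x + 4) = x*(x + 4)*(x + 1)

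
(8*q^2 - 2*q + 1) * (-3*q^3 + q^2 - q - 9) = -24*q^5 + 14*q^4 - 13*q^3 - 69*q^2 + 17*q - 9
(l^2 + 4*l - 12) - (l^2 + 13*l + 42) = -9*l - 54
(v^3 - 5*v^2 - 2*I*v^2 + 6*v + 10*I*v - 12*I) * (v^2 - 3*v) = v^5 - 8*v^4 - 2*I*v^4 + 21*v^3 + 16*I*v^3 - 18*v^2 - 42*I*v^2 + 36*I*v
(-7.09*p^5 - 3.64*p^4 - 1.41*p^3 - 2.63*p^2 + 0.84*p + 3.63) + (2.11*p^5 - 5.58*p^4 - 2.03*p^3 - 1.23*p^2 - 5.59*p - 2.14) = -4.98*p^5 - 9.22*p^4 - 3.44*p^3 - 3.86*p^2 - 4.75*p + 1.49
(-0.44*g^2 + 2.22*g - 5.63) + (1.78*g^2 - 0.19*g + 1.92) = 1.34*g^2 + 2.03*g - 3.71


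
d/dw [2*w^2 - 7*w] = 4*w - 7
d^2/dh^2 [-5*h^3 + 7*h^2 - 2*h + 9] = 14 - 30*h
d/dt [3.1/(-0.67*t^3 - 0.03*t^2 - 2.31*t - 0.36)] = (6.231*t^2 + 0.186*t + 7.161)/(0.67*t^3 + 0.03*t^2 + 2.31*t + 0.36)^2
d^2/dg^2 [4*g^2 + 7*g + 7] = 8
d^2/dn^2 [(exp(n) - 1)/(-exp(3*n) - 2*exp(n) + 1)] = (2*(1 - exp(n))*(3*exp(2*n) + 2)^2*exp(n) + (-(1 - exp(n))*(9*exp(2*n) + 2) + (6*exp(2*n) + 4)*exp(n))*(exp(3*n) + 2*exp(n) - 1) - (exp(3*n) + 2*exp(n) - 1)^2)*exp(n)/(exp(3*n) + 2*exp(n) - 1)^3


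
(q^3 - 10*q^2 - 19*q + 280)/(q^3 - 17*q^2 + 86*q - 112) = (q + 5)/(q - 2)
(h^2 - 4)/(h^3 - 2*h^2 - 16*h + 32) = (h + 2)/(h^2 - 16)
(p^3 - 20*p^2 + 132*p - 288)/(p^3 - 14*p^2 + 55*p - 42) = (p^2 - 14*p + 48)/(p^2 - 8*p + 7)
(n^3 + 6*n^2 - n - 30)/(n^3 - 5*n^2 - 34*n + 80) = (n + 3)/(n - 8)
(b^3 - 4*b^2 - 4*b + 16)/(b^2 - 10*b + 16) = (b^2 - 2*b - 8)/(b - 8)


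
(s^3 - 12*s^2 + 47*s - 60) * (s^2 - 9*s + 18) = s^5 - 21*s^4 + 173*s^3 - 699*s^2 + 1386*s - 1080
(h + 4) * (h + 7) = h^2 + 11*h + 28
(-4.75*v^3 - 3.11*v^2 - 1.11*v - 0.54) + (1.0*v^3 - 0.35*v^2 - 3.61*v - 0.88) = -3.75*v^3 - 3.46*v^2 - 4.72*v - 1.42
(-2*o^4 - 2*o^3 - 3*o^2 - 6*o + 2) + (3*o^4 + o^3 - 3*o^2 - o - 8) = o^4 - o^3 - 6*o^2 - 7*o - 6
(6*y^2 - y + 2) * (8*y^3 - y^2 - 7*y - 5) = 48*y^5 - 14*y^4 - 25*y^3 - 25*y^2 - 9*y - 10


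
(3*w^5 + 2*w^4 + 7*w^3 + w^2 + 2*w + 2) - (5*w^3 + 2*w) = 3*w^5 + 2*w^4 + 2*w^3 + w^2 + 2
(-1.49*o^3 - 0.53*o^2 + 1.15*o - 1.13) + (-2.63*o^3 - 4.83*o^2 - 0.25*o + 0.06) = -4.12*o^3 - 5.36*o^2 + 0.9*o - 1.07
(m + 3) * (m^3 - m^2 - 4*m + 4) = m^4 + 2*m^3 - 7*m^2 - 8*m + 12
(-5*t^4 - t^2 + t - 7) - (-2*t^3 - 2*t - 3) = -5*t^4 + 2*t^3 - t^2 + 3*t - 4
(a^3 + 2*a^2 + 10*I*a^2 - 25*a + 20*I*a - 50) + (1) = a^3 + 2*a^2 + 10*I*a^2 - 25*a + 20*I*a - 49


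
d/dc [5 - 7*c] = -7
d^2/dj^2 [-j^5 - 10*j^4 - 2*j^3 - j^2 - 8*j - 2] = -20*j^3 - 120*j^2 - 12*j - 2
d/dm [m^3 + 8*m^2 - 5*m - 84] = 3*m^2 + 16*m - 5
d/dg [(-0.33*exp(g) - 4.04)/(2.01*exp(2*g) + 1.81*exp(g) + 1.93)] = (0.6633*exp(2*g) + 16.2408*exp(g) + 6.6755)*exp(g)/(4.0401*exp(4*g) + 7.2762*exp(3*g) + 11.0347*exp(2*g) + 6.9866*exp(g) + 3.7249)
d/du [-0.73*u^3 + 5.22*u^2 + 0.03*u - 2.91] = -2.19*u^2 + 10.44*u + 0.03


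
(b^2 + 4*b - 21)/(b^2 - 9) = (b + 7)/(b + 3)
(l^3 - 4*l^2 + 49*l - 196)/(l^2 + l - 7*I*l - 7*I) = (l^2 + l*(-4 + 7*I) - 28*I)/(l + 1)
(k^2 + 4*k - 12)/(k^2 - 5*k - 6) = (-k^2 - 4*k + 12)/(-k^2 + 5*k + 6)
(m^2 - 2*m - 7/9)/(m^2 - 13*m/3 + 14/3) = (m + 1/3)/(m - 2)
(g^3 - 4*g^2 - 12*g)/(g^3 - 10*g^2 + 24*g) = (g + 2)/(g - 4)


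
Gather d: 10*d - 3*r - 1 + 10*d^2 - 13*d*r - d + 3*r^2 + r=10*d^2 + d*(9 - 13*r) + 3*r^2 - 2*r - 1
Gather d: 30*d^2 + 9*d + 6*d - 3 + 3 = 30*d^2 + 15*d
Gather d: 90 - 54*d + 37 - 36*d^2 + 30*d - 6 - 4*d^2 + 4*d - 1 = -40*d^2 - 20*d + 120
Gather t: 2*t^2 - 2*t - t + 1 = 2*t^2 - 3*t + 1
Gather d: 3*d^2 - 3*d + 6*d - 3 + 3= 3*d^2 + 3*d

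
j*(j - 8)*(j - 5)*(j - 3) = j^4 - 16*j^3 + 79*j^2 - 120*j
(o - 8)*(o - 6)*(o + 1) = o^3 - 13*o^2 + 34*o + 48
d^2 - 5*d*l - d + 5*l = (d - 1)*(d - 5*l)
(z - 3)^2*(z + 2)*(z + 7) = z^4 + 3*z^3 - 31*z^2 - 3*z + 126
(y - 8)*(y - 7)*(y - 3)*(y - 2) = y^4 - 20*y^3 + 137*y^2 - 370*y + 336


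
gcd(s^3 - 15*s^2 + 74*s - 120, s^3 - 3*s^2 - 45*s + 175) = s - 5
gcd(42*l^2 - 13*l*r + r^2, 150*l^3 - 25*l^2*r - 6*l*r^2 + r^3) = -6*l + r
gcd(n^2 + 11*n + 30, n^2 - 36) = n + 6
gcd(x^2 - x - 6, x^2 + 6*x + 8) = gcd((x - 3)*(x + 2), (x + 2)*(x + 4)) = x + 2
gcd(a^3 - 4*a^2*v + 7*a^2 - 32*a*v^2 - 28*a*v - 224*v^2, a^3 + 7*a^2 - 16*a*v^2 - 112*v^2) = a^2 + 4*a*v + 7*a + 28*v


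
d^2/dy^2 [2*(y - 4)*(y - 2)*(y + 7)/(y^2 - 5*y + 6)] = -40/(y^3 - 9*y^2 + 27*y - 27)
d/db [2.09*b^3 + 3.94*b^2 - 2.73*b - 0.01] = 6.27*b^2 + 7.88*b - 2.73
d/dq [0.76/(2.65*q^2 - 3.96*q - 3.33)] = (3.0096 - 4.028*q)/(-2.65*q^2 + 3.96*q + 3.33)^2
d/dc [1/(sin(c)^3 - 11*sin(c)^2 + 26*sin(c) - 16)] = (-3*sin(c)^2 + 22*sin(c) - 26)*cos(c)/(sin(c)^3 - 11*sin(c)^2 + 26*sin(c) - 16)^2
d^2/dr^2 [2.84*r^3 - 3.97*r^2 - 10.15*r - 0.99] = 17.04*r - 7.94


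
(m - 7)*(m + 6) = m^2 - m - 42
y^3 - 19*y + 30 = (y - 3)*(y - 2)*(y + 5)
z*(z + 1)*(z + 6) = z^3 + 7*z^2 + 6*z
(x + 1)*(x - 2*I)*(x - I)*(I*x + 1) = I*x^4 + 4*x^3 + I*x^3 + 4*x^2 - 5*I*x^2 - 2*x - 5*I*x - 2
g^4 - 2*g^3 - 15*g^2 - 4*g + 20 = (g - 5)*(g - 1)*(g + 2)^2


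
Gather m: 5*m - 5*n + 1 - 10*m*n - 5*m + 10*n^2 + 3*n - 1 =-10*m*n + 10*n^2 - 2*n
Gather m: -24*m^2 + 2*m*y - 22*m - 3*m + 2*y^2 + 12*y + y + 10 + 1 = -24*m^2 + m*(2*y - 25) + 2*y^2 + 13*y + 11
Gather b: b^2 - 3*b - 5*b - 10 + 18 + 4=b^2 - 8*b + 12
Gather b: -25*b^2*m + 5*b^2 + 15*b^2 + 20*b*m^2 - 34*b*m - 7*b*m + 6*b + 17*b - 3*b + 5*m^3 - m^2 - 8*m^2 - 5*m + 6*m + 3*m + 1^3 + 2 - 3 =b^2*(20 - 25*m) + b*(20*m^2 - 41*m + 20) + 5*m^3 - 9*m^2 + 4*m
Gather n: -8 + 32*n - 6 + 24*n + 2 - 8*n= 48*n - 12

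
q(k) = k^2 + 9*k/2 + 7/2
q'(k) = 2*k + 9/2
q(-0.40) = 1.86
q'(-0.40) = 3.70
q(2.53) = 21.29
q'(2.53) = 9.56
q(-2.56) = -1.47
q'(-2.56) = -0.62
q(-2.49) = -1.50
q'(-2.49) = -0.48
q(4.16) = 39.53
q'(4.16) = 12.82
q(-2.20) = -1.56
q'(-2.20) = 0.10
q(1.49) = 12.43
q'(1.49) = 7.48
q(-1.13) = -0.31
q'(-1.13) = 2.24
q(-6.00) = 12.50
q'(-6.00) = -7.50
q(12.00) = 201.50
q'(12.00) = 28.50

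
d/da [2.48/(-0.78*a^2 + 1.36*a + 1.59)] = (3.8688*a - 3.3728)/(-0.78*a^2 + 1.36*a + 1.59)^2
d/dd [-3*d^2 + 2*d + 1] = 2 - 6*d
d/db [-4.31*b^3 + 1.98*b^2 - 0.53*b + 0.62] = -12.93*b^2 + 3.96*b - 0.53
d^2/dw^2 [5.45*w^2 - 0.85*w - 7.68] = 10.9000000000000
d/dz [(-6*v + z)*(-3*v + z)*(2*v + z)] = z*(-14*v + 3*z)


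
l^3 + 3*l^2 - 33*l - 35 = (l - 5)*(l + 1)*(l + 7)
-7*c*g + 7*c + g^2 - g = (-7*c + g)*(g - 1)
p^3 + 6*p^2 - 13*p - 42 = (p - 3)*(p + 2)*(p + 7)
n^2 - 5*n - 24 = (n - 8)*(n + 3)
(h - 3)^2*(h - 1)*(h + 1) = h^4 - 6*h^3 + 8*h^2 + 6*h - 9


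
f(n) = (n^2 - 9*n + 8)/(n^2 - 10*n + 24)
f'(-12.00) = -0.00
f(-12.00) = 0.90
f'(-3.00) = -0.06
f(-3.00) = 0.70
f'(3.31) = -11.91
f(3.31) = -5.84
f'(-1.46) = -0.11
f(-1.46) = 0.57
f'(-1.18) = -0.13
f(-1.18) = 0.54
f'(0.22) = -0.27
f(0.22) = 0.28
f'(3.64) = -45.40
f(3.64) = -13.55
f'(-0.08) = -0.23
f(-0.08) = 0.35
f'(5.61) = 30.56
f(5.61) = 17.55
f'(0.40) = -0.30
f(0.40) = 0.23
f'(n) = (10 - 2*n)*(n^2 - 9*n + 8)/(n^2 - 10*n + 24)^2 + (2*n - 9)/(n^2 - 10*n + 24) = (-n^2 + 32*n - 136)/(n^4 - 20*n^3 + 148*n^2 - 480*n + 576)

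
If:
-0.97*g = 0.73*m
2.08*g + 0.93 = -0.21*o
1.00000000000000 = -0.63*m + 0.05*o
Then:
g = 3.57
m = -4.75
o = -39.81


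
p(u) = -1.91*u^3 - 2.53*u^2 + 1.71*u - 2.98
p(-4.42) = 104.96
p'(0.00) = 1.71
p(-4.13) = 81.35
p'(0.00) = 1.71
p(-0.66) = -4.66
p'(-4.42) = -87.87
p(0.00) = -2.98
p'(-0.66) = 2.55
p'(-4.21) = -78.55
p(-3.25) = 30.31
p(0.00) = -2.98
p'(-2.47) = -20.75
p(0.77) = -4.04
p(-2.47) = 6.14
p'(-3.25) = -42.37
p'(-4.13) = -75.13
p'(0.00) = 1.71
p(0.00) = -2.98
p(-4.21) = 87.50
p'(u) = -5.73*u^2 - 5.06*u + 1.71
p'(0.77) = -5.58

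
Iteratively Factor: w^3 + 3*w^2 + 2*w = (w + 2)*(w^2 + w) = w*(w + 2)*(w + 1)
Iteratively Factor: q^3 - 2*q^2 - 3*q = (q)*(q^2 - 2*q - 3) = q*(q - 3)*(q + 1)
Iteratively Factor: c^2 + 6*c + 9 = (c + 3)*(c + 3)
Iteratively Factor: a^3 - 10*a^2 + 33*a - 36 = (a - 4)*(a^2 - 6*a + 9) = (a - 4)*(a - 3)*(a - 3)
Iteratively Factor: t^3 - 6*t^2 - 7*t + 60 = (t - 5)*(t^2 - t - 12) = (t - 5)*(t - 4)*(t + 3)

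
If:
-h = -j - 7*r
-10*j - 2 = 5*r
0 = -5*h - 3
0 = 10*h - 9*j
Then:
No Solution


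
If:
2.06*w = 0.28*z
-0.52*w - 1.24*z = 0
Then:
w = 0.00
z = 0.00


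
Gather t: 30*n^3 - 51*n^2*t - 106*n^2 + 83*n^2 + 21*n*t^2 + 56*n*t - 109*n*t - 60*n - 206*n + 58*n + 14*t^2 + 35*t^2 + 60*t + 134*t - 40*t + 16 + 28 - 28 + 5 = 30*n^3 - 23*n^2 - 208*n + t^2*(21*n + 49) + t*(-51*n^2 - 53*n + 154) + 21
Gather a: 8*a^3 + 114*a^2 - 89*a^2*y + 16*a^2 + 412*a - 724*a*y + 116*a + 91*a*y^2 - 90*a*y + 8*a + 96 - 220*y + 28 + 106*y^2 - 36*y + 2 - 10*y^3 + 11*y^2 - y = 8*a^3 + a^2*(130 - 89*y) + a*(91*y^2 - 814*y + 536) - 10*y^3 + 117*y^2 - 257*y + 126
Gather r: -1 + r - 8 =r - 9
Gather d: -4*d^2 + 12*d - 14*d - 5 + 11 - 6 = -4*d^2 - 2*d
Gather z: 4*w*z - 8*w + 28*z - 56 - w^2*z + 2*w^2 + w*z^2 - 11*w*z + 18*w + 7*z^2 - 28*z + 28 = 2*w^2 + 10*w + z^2*(w + 7) + z*(-w^2 - 7*w) - 28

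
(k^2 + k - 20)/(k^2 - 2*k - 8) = (k + 5)/(k + 2)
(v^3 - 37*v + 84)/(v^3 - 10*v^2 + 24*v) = (v^2 + 4*v - 21)/(v*(v - 6))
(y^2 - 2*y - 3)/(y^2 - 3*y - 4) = (y - 3)/(y - 4)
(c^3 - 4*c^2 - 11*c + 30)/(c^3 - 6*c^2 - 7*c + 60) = (c - 2)/(c - 4)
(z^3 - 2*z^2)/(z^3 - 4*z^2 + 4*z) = z/(z - 2)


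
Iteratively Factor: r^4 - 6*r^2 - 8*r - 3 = (r - 3)*(r^3 + 3*r^2 + 3*r + 1) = (r - 3)*(r + 1)*(r^2 + 2*r + 1) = (r - 3)*(r + 1)^2*(r + 1)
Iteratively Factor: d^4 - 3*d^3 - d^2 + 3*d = (d)*(d^3 - 3*d^2 - d + 3) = d*(d - 3)*(d^2 - 1) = d*(d - 3)*(d - 1)*(d + 1)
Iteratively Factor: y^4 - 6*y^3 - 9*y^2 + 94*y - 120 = (y + 4)*(y^3 - 10*y^2 + 31*y - 30) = (y - 2)*(y + 4)*(y^2 - 8*y + 15) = (y - 5)*(y - 2)*(y + 4)*(y - 3)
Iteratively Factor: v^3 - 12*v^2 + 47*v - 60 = (v - 4)*(v^2 - 8*v + 15) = (v - 4)*(v - 3)*(v - 5)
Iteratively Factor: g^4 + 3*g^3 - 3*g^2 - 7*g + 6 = (g - 1)*(g^3 + 4*g^2 + g - 6) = (g - 1)*(g + 2)*(g^2 + 2*g - 3) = (g - 1)*(g + 2)*(g + 3)*(g - 1)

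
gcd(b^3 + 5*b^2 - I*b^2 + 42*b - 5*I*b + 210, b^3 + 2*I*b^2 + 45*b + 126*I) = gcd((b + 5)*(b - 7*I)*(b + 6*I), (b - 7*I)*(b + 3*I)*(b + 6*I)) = b^2 - I*b + 42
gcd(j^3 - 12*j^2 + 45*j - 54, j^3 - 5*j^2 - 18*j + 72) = j^2 - 9*j + 18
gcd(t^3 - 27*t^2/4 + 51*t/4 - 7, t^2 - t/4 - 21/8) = t - 7/4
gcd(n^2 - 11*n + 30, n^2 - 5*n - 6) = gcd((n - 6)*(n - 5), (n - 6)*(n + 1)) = n - 6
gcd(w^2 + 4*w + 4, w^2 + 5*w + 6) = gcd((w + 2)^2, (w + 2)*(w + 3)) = w + 2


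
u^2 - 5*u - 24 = (u - 8)*(u + 3)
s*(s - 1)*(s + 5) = s^3 + 4*s^2 - 5*s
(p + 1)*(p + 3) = p^2 + 4*p + 3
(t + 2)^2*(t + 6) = t^3 + 10*t^2 + 28*t + 24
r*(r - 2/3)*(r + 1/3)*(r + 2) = r^4 + 5*r^3/3 - 8*r^2/9 - 4*r/9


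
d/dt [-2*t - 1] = -2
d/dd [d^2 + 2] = 2*d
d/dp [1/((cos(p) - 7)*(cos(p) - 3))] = 2*(cos(p) - 5)*sin(p)/((cos(p) - 7)^2*(cos(p) - 3)^2)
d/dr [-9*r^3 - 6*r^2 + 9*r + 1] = -27*r^2 - 12*r + 9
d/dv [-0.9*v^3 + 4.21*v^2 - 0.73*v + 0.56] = -2.7*v^2 + 8.42*v - 0.73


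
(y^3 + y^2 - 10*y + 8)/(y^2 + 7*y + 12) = (y^2 - 3*y + 2)/(y + 3)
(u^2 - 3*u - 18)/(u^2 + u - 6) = (u - 6)/(u - 2)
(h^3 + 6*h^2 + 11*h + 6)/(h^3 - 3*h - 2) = (h^2 + 5*h + 6)/(h^2 - h - 2)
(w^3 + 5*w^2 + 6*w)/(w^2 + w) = (w^2 + 5*w + 6)/(w + 1)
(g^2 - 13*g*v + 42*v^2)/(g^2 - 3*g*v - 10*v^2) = (-g^2 + 13*g*v - 42*v^2)/(-g^2 + 3*g*v + 10*v^2)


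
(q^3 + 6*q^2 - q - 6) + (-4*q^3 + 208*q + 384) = -3*q^3 + 6*q^2 + 207*q + 378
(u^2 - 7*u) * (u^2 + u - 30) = u^4 - 6*u^3 - 37*u^2 + 210*u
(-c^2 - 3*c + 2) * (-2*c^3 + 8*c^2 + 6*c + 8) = 2*c^5 - 2*c^4 - 34*c^3 - 10*c^2 - 12*c + 16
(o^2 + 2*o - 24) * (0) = 0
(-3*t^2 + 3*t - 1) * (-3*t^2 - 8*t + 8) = 9*t^4 + 15*t^3 - 45*t^2 + 32*t - 8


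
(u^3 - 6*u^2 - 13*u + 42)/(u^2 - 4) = (u^2 - 4*u - 21)/(u + 2)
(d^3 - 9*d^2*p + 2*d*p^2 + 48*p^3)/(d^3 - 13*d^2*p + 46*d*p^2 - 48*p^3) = (-d - 2*p)/(-d + 2*p)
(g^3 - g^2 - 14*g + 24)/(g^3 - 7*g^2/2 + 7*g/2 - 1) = 2*(g^2 + g - 12)/(2*g^2 - 3*g + 1)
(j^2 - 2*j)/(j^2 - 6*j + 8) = j/(j - 4)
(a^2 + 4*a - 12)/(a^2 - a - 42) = (a - 2)/(a - 7)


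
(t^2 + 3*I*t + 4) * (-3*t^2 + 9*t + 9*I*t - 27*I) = -3*t^4 + 9*t^3 - 39*t^2 + 117*t + 36*I*t - 108*I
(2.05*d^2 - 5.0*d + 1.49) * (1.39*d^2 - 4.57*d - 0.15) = 2.8495*d^4 - 16.3185*d^3 + 24.6136*d^2 - 6.0593*d - 0.2235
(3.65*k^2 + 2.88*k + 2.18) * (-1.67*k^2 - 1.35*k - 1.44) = -6.0955*k^4 - 9.7371*k^3 - 12.7846*k^2 - 7.0902*k - 3.1392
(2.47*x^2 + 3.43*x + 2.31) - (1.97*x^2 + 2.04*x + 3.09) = 0.5*x^2 + 1.39*x - 0.78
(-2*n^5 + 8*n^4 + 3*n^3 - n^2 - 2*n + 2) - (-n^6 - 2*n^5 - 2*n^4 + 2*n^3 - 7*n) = n^6 + 10*n^4 + n^3 - n^2 + 5*n + 2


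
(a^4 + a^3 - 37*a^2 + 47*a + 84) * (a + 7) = a^5 + 8*a^4 - 30*a^3 - 212*a^2 + 413*a + 588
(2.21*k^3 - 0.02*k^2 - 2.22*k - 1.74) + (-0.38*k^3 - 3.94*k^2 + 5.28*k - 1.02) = 1.83*k^3 - 3.96*k^2 + 3.06*k - 2.76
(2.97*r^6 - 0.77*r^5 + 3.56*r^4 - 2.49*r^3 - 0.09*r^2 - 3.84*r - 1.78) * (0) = 0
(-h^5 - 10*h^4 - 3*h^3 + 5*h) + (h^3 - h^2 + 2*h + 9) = -h^5 - 10*h^4 - 2*h^3 - h^2 + 7*h + 9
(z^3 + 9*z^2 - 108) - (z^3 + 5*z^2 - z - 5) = 4*z^2 + z - 103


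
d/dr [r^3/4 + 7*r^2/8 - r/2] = 3*r^2/4 + 7*r/4 - 1/2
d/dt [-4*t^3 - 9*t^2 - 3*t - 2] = -12*t^2 - 18*t - 3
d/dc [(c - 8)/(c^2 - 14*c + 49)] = (9 - c)/(c^3 - 21*c^2 + 147*c - 343)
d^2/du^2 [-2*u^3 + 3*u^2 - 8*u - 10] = 6 - 12*u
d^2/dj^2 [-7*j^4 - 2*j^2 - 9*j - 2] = -84*j^2 - 4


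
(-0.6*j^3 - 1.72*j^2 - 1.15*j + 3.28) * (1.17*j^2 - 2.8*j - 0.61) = -0.702*j^5 - 0.3324*j^4 + 3.8365*j^3 + 8.1068*j^2 - 8.4825*j - 2.0008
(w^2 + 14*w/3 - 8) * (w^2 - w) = w^4 + 11*w^3/3 - 38*w^2/3 + 8*w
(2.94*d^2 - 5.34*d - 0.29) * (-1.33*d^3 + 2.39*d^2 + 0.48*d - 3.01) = -3.9102*d^5 + 14.1288*d^4 - 10.9657*d^3 - 12.1057*d^2 + 15.9342*d + 0.8729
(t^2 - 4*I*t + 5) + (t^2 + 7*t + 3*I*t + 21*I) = 2*t^2 + 7*t - I*t + 5 + 21*I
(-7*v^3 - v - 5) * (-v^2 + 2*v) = 7*v^5 - 14*v^4 + v^3 + 3*v^2 - 10*v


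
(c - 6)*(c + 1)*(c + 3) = c^3 - 2*c^2 - 21*c - 18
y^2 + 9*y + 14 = (y + 2)*(y + 7)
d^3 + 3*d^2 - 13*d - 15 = (d - 3)*(d + 1)*(d + 5)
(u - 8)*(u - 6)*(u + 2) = u^3 - 12*u^2 + 20*u + 96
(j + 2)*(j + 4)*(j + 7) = j^3 + 13*j^2 + 50*j + 56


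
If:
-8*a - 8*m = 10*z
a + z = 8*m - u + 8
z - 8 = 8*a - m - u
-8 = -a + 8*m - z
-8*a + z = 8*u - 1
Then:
No Solution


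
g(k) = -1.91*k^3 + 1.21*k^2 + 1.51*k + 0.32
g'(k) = -5.73*k^2 + 2.42*k + 1.51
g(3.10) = -40.27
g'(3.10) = -46.05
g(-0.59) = 0.24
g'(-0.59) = -1.91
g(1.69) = -2.89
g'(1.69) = -10.77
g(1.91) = -5.69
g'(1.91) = -14.77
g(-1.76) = 11.82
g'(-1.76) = -20.50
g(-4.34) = 172.69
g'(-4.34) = -116.92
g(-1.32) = 4.83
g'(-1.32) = -11.67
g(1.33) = -0.02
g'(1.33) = -5.41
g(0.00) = 0.32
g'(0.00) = 1.51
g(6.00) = -359.62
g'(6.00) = -190.25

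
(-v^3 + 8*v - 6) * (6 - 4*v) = 4*v^4 - 6*v^3 - 32*v^2 + 72*v - 36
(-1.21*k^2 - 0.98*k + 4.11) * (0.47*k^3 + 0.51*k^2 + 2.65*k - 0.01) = -0.5687*k^5 - 1.0777*k^4 - 1.7746*k^3 - 0.4888*k^2 + 10.9013*k - 0.0411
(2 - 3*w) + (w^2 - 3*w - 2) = w^2 - 6*w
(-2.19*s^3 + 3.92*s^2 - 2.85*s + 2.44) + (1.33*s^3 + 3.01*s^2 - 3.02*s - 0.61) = -0.86*s^3 + 6.93*s^2 - 5.87*s + 1.83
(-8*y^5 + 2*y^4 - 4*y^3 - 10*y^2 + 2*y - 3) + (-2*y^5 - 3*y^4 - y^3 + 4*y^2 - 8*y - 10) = -10*y^5 - y^4 - 5*y^3 - 6*y^2 - 6*y - 13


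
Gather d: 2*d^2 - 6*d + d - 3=2*d^2 - 5*d - 3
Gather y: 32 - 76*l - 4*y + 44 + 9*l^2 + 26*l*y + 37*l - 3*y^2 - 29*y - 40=9*l^2 - 39*l - 3*y^2 + y*(26*l - 33) + 36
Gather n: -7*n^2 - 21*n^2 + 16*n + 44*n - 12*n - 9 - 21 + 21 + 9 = -28*n^2 + 48*n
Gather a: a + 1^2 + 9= a + 10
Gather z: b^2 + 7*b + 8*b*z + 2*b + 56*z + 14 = b^2 + 9*b + z*(8*b + 56) + 14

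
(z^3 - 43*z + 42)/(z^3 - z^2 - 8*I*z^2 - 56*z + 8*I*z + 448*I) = (z^2 - 7*z + 6)/(z^2 - 8*z*(1 + I) + 64*I)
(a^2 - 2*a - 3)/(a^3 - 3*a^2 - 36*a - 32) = (a - 3)/(a^2 - 4*a - 32)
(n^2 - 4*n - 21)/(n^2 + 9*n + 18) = (n - 7)/(n + 6)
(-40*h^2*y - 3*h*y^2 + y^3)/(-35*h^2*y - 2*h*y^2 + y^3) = (-8*h + y)/(-7*h + y)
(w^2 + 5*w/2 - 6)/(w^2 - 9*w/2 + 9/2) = (w + 4)/(w - 3)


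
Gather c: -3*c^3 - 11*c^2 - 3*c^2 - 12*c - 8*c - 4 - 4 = -3*c^3 - 14*c^2 - 20*c - 8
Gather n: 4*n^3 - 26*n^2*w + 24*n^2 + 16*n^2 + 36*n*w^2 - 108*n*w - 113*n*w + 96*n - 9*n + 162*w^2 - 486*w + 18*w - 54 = 4*n^3 + n^2*(40 - 26*w) + n*(36*w^2 - 221*w + 87) + 162*w^2 - 468*w - 54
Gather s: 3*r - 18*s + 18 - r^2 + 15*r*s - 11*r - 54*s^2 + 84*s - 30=-r^2 - 8*r - 54*s^2 + s*(15*r + 66) - 12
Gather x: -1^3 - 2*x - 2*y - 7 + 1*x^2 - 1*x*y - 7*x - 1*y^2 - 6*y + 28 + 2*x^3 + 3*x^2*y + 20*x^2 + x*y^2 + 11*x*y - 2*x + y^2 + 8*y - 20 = 2*x^3 + x^2*(3*y + 21) + x*(y^2 + 10*y - 11)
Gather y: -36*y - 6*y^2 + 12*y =-6*y^2 - 24*y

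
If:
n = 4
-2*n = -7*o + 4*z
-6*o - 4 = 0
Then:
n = 4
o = -2/3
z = -19/6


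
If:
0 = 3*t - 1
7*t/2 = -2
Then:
No Solution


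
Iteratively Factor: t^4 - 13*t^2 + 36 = (t - 3)*(t^3 + 3*t^2 - 4*t - 12) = (t - 3)*(t - 2)*(t^2 + 5*t + 6) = (t - 3)*(t - 2)*(t + 3)*(t + 2)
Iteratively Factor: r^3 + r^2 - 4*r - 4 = (r + 1)*(r^2 - 4) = (r - 2)*(r + 1)*(r + 2)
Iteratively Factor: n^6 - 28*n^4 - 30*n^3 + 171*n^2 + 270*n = (n + 2)*(n^5 - 2*n^4 - 24*n^3 + 18*n^2 + 135*n) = (n - 5)*(n + 2)*(n^4 + 3*n^3 - 9*n^2 - 27*n) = (n - 5)*(n - 3)*(n + 2)*(n^3 + 6*n^2 + 9*n) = n*(n - 5)*(n - 3)*(n + 2)*(n^2 + 6*n + 9) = n*(n - 5)*(n - 3)*(n + 2)*(n + 3)*(n + 3)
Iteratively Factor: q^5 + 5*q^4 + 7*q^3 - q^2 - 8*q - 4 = (q + 1)*(q^4 + 4*q^3 + 3*q^2 - 4*q - 4) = (q + 1)^2*(q^3 + 3*q^2 - 4) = (q + 1)^2*(q + 2)*(q^2 + q - 2) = (q + 1)^2*(q + 2)^2*(q - 1)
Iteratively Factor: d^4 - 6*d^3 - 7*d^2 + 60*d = (d)*(d^3 - 6*d^2 - 7*d + 60) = d*(d + 3)*(d^2 - 9*d + 20) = d*(d - 4)*(d + 3)*(d - 5)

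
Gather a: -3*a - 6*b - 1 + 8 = -3*a - 6*b + 7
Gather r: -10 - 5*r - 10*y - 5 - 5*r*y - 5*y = r*(-5*y - 5) - 15*y - 15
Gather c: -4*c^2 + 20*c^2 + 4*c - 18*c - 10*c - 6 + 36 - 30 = 16*c^2 - 24*c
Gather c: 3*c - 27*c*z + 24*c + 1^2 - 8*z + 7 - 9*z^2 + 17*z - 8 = c*(27 - 27*z) - 9*z^2 + 9*z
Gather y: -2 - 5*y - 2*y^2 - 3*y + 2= -2*y^2 - 8*y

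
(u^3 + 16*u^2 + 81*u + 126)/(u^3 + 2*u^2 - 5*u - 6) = (u^2 + 13*u + 42)/(u^2 - u - 2)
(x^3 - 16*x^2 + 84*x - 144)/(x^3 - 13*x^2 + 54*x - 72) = (x - 6)/(x - 3)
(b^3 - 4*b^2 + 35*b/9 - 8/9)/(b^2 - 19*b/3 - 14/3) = (-9*b^3 + 36*b^2 - 35*b + 8)/(3*(-3*b^2 + 19*b + 14))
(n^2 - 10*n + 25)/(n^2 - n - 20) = (n - 5)/(n + 4)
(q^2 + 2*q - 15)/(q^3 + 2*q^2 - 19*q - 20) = (q - 3)/(q^2 - 3*q - 4)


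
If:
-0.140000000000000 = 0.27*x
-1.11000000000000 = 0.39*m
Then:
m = -2.85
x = -0.52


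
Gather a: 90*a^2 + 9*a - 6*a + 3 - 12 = 90*a^2 + 3*a - 9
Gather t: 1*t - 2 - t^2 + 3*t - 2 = -t^2 + 4*t - 4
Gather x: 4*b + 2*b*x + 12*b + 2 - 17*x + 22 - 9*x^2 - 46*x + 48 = 16*b - 9*x^2 + x*(2*b - 63) + 72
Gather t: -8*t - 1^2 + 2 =1 - 8*t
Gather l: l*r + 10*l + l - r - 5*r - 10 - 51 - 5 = l*(r + 11) - 6*r - 66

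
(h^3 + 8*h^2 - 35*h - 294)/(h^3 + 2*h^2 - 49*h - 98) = (h^2 + h - 42)/(h^2 - 5*h - 14)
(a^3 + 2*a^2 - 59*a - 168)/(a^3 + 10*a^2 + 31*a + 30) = (a^2 - a - 56)/(a^2 + 7*a + 10)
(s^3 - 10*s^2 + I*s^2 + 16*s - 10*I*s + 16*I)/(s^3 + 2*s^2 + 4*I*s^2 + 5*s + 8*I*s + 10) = (s^3 + s^2*(-10 + I) + s*(16 - 10*I) + 16*I)/(s^3 + s^2*(2 + 4*I) + s*(5 + 8*I) + 10)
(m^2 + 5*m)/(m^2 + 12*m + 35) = m/(m + 7)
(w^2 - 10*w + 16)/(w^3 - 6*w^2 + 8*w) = (w - 8)/(w*(w - 4))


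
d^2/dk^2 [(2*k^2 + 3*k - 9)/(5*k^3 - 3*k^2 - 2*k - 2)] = 2*(50*k^6 + 225*k^5 - 1425*k^4 + 1265*k^3 + 171*k^2 - 486*k + 14)/(125*k^9 - 225*k^8 - 15*k^7 + 3*k^6 + 186*k^5 + 30*k^4 - 20*k^3 - 60*k^2 - 24*k - 8)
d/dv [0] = 0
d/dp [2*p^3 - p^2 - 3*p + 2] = 6*p^2 - 2*p - 3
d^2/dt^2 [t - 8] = 0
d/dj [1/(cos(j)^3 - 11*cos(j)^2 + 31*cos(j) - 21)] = (3*cos(j)^2 - 22*cos(j) + 31)*sin(j)/(cos(j)^3 - 11*cos(j)^2 + 31*cos(j) - 21)^2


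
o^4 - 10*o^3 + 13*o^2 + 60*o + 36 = (o - 6)^2*(o + 1)^2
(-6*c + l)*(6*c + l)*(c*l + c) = -36*c^3*l - 36*c^3 + c*l^3 + c*l^2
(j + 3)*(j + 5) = j^2 + 8*j + 15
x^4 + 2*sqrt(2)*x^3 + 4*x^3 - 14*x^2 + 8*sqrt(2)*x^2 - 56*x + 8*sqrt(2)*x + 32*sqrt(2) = (x + 4)*(x - sqrt(2))^2*(x + 4*sqrt(2))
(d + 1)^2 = d^2 + 2*d + 1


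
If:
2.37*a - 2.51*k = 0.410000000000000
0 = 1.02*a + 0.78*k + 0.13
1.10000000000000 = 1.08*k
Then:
No Solution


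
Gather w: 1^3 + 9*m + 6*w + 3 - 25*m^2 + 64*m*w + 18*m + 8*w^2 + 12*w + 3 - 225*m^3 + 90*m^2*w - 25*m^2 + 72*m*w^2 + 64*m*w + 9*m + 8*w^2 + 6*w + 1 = -225*m^3 - 50*m^2 + 36*m + w^2*(72*m + 16) + w*(90*m^2 + 128*m + 24) + 8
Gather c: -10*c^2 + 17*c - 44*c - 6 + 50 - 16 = -10*c^2 - 27*c + 28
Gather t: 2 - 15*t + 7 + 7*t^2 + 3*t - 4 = 7*t^2 - 12*t + 5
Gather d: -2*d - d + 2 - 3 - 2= -3*d - 3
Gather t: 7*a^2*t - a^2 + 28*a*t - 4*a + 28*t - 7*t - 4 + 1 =-a^2 - 4*a + t*(7*a^2 + 28*a + 21) - 3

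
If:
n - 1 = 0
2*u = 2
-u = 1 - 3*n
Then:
No Solution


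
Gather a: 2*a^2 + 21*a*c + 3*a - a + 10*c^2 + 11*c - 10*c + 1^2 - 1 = 2*a^2 + a*(21*c + 2) + 10*c^2 + c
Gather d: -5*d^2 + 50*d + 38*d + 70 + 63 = -5*d^2 + 88*d + 133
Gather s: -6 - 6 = -12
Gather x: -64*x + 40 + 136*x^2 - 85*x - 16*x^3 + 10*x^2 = -16*x^3 + 146*x^2 - 149*x + 40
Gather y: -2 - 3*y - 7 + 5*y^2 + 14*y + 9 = 5*y^2 + 11*y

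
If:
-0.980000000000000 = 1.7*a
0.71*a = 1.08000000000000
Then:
No Solution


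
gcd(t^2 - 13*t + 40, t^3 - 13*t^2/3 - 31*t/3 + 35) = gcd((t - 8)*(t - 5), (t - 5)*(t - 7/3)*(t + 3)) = t - 5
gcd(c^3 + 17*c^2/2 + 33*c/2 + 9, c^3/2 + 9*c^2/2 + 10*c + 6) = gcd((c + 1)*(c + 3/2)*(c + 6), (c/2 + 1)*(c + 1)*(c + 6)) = c^2 + 7*c + 6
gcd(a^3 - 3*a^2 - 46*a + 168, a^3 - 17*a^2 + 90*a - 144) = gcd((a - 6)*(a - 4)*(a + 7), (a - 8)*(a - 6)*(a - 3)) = a - 6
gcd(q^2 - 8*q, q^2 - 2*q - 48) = q - 8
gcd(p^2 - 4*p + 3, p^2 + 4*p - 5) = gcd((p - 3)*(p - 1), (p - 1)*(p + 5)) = p - 1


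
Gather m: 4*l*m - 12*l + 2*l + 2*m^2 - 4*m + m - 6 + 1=-10*l + 2*m^2 + m*(4*l - 3) - 5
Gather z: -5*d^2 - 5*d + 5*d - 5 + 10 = 5 - 5*d^2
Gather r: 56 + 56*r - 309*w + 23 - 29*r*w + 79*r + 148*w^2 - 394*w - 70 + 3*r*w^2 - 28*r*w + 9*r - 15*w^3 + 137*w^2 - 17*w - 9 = r*(3*w^2 - 57*w + 144) - 15*w^3 + 285*w^2 - 720*w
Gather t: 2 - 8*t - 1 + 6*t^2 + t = 6*t^2 - 7*t + 1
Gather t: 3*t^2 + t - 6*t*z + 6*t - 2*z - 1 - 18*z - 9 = 3*t^2 + t*(7 - 6*z) - 20*z - 10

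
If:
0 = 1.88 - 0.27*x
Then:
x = 6.96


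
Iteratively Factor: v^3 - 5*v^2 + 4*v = (v)*(v^2 - 5*v + 4) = v*(v - 1)*(v - 4)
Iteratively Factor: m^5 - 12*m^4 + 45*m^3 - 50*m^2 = (m)*(m^4 - 12*m^3 + 45*m^2 - 50*m) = m^2*(m^3 - 12*m^2 + 45*m - 50) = m^2*(m - 2)*(m^2 - 10*m + 25) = m^2*(m - 5)*(m - 2)*(m - 5)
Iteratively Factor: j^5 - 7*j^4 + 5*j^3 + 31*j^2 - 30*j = (j + 2)*(j^4 - 9*j^3 + 23*j^2 - 15*j) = (j - 3)*(j + 2)*(j^3 - 6*j^2 + 5*j) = j*(j - 3)*(j + 2)*(j^2 - 6*j + 5) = j*(j - 3)*(j - 1)*(j + 2)*(j - 5)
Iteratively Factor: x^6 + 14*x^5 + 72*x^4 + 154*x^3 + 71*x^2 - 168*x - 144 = (x + 3)*(x^5 + 11*x^4 + 39*x^3 + 37*x^2 - 40*x - 48) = (x + 1)*(x + 3)*(x^4 + 10*x^3 + 29*x^2 + 8*x - 48) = (x + 1)*(x + 3)*(x + 4)*(x^3 + 6*x^2 + 5*x - 12) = (x + 1)*(x + 3)*(x + 4)^2*(x^2 + 2*x - 3) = (x + 1)*(x + 3)^2*(x + 4)^2*(x - 1)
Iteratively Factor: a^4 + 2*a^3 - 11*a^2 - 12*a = (a)*(a^3 + 2*a^2 - 11*a - 12) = a*(a + 1)*(a^2 + a - 12) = a*(a + 1)*(a + 4)*(a - 3)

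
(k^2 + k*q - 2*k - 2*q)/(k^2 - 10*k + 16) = (k + q)/(k - 8)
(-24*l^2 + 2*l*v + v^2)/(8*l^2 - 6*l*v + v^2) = (6*l + v)/(-2*l + v)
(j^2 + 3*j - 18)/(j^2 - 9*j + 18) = (j + 6)/(j - 6)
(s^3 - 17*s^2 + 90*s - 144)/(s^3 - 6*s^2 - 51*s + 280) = (s^2 - 9*s + 18)/(s^2 + 2*s - 35)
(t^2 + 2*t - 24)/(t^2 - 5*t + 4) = (t + 6)/(t - 1)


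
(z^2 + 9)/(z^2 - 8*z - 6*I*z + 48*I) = (z^2 + 9)/(z^2 - 8*z - 6*I*z + 48*I)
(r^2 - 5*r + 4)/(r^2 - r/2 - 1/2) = 2*(r - 4)/(2*r + 1)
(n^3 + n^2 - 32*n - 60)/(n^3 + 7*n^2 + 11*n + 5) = (n^2 - 4*n - 12)/(n^2 + 2*n + 1)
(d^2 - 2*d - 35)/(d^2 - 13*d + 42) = (d + 5)/(d - 6)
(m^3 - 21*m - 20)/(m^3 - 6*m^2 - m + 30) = (m^2 + 5*m + 4)/(m^2 - m - 6)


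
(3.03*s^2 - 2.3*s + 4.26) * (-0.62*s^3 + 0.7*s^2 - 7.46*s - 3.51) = -1.8786*s^5 + 3.547*s^4 - 26.855*s^3 + 9.5047*s^2 - 23.7066*s - 14.9526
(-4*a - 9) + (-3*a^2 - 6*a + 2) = -3*a^2 - 10*a - 7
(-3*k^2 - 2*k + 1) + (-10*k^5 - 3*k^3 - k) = -10*k^5 - 3*k^3 - 3*k^2 - 3*k + 1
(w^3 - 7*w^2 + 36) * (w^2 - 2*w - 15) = w^5 - 9*w^4 - w^3 + 141*w^2 - 72*w - 540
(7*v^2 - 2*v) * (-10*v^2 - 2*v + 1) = -70*v^4 + 6*v^3 + 11*v^2 - 2*v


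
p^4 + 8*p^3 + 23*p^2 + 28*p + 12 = (p + 1)*(p + 2)^2*(p + 3)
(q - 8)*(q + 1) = q^2 - 7*q - 8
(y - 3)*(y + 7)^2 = y^3 + 11*y^2 + 7*y - 147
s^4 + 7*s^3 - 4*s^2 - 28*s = s*(s - 2)*(s + 2)*(s + 7)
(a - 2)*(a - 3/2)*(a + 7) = a^3 + 7*a^2/2 - 43*a/2 + 21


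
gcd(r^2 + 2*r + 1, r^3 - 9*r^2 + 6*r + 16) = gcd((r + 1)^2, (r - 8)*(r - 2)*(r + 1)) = r + 1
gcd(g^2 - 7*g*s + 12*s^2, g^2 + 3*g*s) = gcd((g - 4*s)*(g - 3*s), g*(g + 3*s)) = 1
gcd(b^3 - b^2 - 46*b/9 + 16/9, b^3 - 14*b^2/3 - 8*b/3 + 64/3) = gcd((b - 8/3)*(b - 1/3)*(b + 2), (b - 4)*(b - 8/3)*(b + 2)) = b^2 - 2*b/3 - 16/3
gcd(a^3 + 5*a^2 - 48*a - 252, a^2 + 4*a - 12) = a + 6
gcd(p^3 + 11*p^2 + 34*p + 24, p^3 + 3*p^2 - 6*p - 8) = p^2 + 5*p + 4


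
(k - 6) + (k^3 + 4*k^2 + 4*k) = k^3 + 4*k^2 + 5*k - 6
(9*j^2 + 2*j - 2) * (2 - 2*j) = -18*j^3 + 14*j^2 + 8*j - 4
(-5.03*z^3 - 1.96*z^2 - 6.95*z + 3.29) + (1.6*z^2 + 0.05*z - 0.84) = -5.03*z^3 - 0.36*z^2 - 6.9*z + 2.45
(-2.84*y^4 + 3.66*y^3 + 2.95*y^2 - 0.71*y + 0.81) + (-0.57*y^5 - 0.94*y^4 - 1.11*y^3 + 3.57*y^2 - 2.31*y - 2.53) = -0.57*y^5 - 3.78*y^4 + 2.55*y^3 + 6.52*y^2 - 3.02*y - 1.72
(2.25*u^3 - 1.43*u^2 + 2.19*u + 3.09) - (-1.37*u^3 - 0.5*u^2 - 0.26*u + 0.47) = 3.62*u^3 - 0.93*u^2 + 2.45*u + 2.62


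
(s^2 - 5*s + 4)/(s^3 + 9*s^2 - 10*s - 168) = (s - 1)/(s^2 + 13*s + 42)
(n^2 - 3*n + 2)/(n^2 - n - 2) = (n - 1)/(n + 1)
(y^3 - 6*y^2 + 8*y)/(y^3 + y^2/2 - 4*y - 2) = 2*y*(y - 4)/(2*y^2 + 5*y + 2)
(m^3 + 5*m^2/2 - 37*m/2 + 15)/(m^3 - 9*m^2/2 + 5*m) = (m^2 + 5*m - 6)/(m*(m - 2))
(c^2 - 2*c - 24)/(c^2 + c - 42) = (c + 4)/(c + 7)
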